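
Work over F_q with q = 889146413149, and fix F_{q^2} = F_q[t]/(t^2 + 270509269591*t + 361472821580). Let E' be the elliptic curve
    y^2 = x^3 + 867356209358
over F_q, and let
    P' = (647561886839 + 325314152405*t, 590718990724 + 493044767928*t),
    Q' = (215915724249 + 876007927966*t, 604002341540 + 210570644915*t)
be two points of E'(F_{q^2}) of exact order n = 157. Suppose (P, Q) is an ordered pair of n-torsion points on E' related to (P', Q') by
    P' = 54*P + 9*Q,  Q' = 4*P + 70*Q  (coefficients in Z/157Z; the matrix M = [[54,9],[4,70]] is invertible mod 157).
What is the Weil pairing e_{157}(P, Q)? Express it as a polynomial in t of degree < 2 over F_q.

e_{157} is bilinear + alternating on E[157], so e_{157}(54*P + 9*Q, 4*P + 70*Q) = e_{157}(P,Q)^(54*70-9*4).
det(M) mod 157 = 133; its inverse in (Z/157)^* is 85 (check: 133*85 mod 157 = 1).
Double-and-add over 10011101: 8-1 doublings, 5-1 additions; each step l_{T,T}/v_{2T} or l_{T,P'}/v at Q'+S for random S.
So e_{157}(P',Q') = 291408266081 + 603846469605*t.
(291408266081 + 603846469605*t)^{85} mod (889146413149,f) = 424023566371 + 209017484799*t.

424023566371 + 209017484799*t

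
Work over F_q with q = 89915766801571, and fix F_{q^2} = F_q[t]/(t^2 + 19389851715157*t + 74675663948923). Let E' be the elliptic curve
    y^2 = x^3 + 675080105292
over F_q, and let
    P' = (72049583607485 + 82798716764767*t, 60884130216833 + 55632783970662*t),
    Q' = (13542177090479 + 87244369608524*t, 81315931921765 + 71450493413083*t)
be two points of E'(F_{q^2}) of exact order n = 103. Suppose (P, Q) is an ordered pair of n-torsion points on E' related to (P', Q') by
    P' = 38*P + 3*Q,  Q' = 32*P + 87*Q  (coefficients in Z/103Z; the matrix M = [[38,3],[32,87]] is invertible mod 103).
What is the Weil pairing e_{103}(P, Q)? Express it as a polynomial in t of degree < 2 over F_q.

e_{103}(aP+bQ,cP+dQ) = e_{103}(P,Q)^(ad-bc); with (a,b,c,d)=(38,3,32,87) this gives the det-103 law.
Inverting 17 mod 103: 97. Thus e_{103}(P,Q) = e(P',Q')^{97}.
Run Miller on y^2=x^3+675080105292 over F_{89915766801571}: ladder 1100111 (7 bits); e = f_P(D_Q)/f_Q(D_P).
The quotient is 28204771477348 + 69072229102036*t.
Thus e_{103}(P,Q) = 89498689304199 + 75245600002131*t.

89498689304199 + 75245600002131*t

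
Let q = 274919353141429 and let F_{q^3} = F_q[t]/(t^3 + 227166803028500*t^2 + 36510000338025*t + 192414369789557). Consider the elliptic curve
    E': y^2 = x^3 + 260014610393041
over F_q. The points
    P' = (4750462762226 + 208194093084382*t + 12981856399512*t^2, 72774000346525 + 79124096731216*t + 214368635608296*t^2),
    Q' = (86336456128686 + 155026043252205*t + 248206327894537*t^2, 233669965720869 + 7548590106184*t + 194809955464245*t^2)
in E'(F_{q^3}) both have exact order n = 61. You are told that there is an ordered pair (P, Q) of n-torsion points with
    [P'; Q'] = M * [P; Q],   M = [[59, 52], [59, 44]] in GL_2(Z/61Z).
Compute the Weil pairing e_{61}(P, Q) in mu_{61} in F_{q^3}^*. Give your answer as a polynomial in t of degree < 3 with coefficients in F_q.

Under M = [[59,52],[59,44]] in GL_2(Z/61), e_{61}(P',Q') = e_{61}(P,Q)^(59*44-52*59 mod 61).
det M = 59*44 - 52*59 = -472 = 16 (mod 61); 16^{-1} = 42 (mod 61).
Miller loop for e_{61} over F_{274919353141429^3}: bits of 61 = 111101; 5 double steps + 4 add steps, l/v at each.
Miller gives e_{61}(P',Q') = 272393803768646 + 197660864085544*t + 167253917073862*t^2 in F_{274919353141429^3}.
e_{61}(P,Q) = (272393803768646 + 197660864085544*t + 167253917073862*t^2)^{42} = 37944094510931 + 168210569913048*t + 20766900003985*t^2.

37944094510931 + 168210569913048*t + 20766900003985*t^2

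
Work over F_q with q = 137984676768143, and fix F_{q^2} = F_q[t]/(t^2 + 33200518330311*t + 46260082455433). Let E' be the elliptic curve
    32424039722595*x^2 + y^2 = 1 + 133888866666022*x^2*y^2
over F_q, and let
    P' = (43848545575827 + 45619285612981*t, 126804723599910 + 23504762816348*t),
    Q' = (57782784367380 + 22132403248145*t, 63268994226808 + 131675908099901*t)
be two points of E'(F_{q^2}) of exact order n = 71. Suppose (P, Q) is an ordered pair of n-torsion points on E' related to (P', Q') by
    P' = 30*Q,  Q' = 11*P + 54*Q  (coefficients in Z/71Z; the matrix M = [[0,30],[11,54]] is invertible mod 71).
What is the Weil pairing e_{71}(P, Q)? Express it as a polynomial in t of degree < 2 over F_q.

62967590848365 + 90057575568186*t

e_{71} is bilinear + alternating on E[71], so e_{71}(30*Q, 11*P + 54*Q) = e_{71}(P,Q)^(0*54-30*11).
det M = 0*54 - 30*11 = -330 = 25 (mod 71); 25^{-1} = 54 (mod 71).
Map (x,y)_Ed via u=(1+y)/(1-y), v=(1+y)/((1-y)x) to Montgomery A=66509395428599,B=104986331106026; then to (a',b')=(81910584776702,3245650938921).
7-bit Miller (1000111) on E'/F_{137984676768143} with a'=81910584776702, b'=3245650938921: accumulate tangent/chord ratios at Q'+S and P'+S'.
Result: e(P',Q') = 15495593366149 + 19146776351795*t.
Thus e_{71}(P,Q) = 62967590848365 + 90057575568186*t.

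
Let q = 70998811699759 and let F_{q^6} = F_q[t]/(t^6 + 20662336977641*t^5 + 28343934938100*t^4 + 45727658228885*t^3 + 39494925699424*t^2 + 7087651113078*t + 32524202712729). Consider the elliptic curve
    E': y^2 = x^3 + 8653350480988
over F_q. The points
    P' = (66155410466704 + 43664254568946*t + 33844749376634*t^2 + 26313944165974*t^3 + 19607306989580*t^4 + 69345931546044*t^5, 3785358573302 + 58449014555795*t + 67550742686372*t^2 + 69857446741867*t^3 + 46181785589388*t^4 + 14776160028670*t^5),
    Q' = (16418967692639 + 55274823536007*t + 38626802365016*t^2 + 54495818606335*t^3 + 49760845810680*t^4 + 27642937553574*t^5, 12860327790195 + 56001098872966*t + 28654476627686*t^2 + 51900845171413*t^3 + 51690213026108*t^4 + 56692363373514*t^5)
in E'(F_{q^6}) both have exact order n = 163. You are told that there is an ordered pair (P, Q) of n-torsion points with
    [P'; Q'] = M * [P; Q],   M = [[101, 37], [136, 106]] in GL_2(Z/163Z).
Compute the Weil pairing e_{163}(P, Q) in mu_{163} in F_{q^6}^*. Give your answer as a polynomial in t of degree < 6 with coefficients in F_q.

e_{163} is bilinear + alternating on E[163], so e_{163}(101*P + 37*Q, 136*P + 106*Q) = e_{163}(P,Q)^(101*106-37*136).
101*106 - 37*136 = 5674; reduced mod 163: det = 132, inverse 21.
n = 163 = (10100011)_2 (8 bits, wt 4); accumulate f_{163,P'}(Q'+S)/f_{163,P'}(S) along the 7-step ladder.
e_{163}(P',Q') = 63983871348662 + 68871087054476*t + 13870817409773*t^2 + 13517854366341*t^3 + 51875426561816*t^4 + 35721229067099*t^5.
e_{163}(P,Q) = (63983871348662 + 68871087054476*t + 13870817409773*t^2 + 13517854366341*t^3 + 51875426561816*t^4 + 35721229067099*t^5)^{21} = 2049845197560 + 36321323005989*t + 43458025773152*t^2 + 70951295773660*t^3 + 10900797138092*t^4 + 33063350397668*t^5.

2049845197560 + 36321323005989*t + 43458025773152*t^2 + 70951295773660*t^3 + 10900797138092*t^4 + 33063350397668*t^5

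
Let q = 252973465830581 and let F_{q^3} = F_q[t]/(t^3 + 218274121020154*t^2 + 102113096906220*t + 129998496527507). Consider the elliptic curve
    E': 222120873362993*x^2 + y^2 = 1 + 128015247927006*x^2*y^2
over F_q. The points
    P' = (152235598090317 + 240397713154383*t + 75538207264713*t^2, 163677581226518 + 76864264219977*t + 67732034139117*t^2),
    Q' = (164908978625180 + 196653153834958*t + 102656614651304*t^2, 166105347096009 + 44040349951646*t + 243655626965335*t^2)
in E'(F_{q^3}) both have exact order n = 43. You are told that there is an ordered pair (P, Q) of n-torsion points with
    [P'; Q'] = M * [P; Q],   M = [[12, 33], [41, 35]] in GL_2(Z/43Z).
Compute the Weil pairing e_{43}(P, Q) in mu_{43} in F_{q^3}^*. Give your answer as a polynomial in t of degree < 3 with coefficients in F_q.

77738140951579 + 186572296503122*t + 108272111588134*t^2

Under M = [[12,33],[41,35]] in GL_2(Z/43), e_{43}(P',Q') = e_{43}(P,Q)^(12*35-33*41 mod 43).
So e_{43}(P,Q) = e_{43}(P',Q')^{10}, since 13*10 = 1 mod 43.
Map (x,y)_Ed via u=(1+y)/(1-y), v=(1+y)/((1-y)x) to Montgomery A=217703873043605,B=56613577816454; then to (a',b')=(183216676626967,126156992621365).
Double-and-add over 101011: 6-1 doublings, 4-1 additions; each step l_{T,T}/v_{2T} or l_{T,P'}/v at Q'+S for random S.
So e_{43}(P',Q') = 110911217588570 + 31472035304430*t + 45384441719803*t^2.
Thus e_{43}(P,Q) = 77738140951579 + 186572296503122*t + 108272111588134*t^2.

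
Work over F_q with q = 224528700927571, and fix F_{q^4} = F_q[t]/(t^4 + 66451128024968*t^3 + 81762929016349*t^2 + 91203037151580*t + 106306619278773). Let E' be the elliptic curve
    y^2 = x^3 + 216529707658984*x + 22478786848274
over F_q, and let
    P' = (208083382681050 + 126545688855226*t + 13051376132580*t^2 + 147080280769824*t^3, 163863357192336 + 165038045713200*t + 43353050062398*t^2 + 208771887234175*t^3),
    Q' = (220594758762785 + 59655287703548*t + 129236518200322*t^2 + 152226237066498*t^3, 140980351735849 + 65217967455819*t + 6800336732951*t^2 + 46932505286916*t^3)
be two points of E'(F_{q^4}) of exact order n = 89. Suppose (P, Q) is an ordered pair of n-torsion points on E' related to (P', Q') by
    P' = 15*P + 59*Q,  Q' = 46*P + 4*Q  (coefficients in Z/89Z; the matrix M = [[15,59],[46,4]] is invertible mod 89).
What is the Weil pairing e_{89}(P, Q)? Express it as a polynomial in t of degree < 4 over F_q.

Since e_{89}(P,P)=e_{89}(Q,Q)=1 and e_{89}(Q,P)=e_{89}(P,Q)^{-1}, expanding e_{89}(15*P + 59*Q,46*P + 4*Q) leaves e(P,Q)^det(M).
Hence e(P,Q) = e(P',Q')^{39} where 39 = 16^{-1} mod 89.
7-bit Miller (1011001) on E'/F_{224528700927571} with a'=216529707658984, b'=22478786848274: accumulate tangent/chord ratios at Q'+S and P'+S'.
f_P(D_Q)/f_Q(D_P) = 166662973583906 + 78227518569963*t + 113969285617225*t^2 + 104843565374684*t^3.
Thus e_{89}(P,Q) = 155371494663945 + 113546900469887*t + 220646496547192*t^2 + 2629722142871*t^3.

155371494663945 + 113546900469887*t + 220646496547192*t^2 + 2629722142871*t^3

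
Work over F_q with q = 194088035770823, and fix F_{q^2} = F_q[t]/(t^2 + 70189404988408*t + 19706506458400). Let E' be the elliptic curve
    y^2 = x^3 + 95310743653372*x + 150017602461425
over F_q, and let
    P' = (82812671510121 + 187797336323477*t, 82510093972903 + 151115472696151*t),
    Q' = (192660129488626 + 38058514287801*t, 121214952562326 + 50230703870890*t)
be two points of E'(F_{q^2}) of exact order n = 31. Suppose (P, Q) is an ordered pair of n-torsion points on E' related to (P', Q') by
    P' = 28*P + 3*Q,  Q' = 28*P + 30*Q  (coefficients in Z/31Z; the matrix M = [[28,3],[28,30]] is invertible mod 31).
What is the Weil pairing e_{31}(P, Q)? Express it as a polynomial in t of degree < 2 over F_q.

Since e_{31}(P,P)=e_{31}(Q,Q)=1 and e_{31}(Q,P)=e_{31}(P,Q)^{-1}, expanding e_{31}(28*P + 3*Q,28*P + 30*Q) leaves e(P,Q)^det(M).
det(M) mod 31 = 12; its inverse in (Z/31)^* is 13 (check: 12*13 mod 31 = 1).
Double-and-add over 11111: 5-1 doublings, 5-1 additions; each step l_{T,T}/v_{2T} or l_{T,P'}/v at Q'+S for random S.
Result: e(P',Q') = 153404990423083 + 91142840127428*t.
(153404990423083 + 91142840127428*t)^{13} mod (194088035770823,f) = 186360619922331 + 10540332864199*t.

186360619922331 + 10540332864199*t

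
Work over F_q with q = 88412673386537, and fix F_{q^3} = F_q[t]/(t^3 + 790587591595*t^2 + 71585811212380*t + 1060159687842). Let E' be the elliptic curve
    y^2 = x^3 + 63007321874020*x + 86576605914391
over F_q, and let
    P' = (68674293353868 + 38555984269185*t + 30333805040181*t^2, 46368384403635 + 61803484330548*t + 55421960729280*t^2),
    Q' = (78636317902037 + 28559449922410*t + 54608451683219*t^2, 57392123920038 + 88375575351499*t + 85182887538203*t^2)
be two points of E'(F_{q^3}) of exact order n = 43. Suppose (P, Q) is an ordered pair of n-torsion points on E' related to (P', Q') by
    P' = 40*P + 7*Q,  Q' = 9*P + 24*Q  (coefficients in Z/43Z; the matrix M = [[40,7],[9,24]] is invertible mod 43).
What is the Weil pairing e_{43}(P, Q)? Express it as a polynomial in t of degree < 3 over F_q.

e_{43} is bilinear + alternating on E[43], so e_{43}(40*P + 7*Q, 9*P + 24*Q) = e_{43}(P,Q)^(40*24-7*9).
40*24 - 7*9 = 897; reduced mod 43: det = 37, inverse 7.
6-bit Miller (101011) on E'/F_{88412673386537} with a'=63007321874020, b'=86576605914391: accumulate tangent/chord ratios at Q'+S and P'+S'.
e_{43}(P',Q') = 57142190682355 + 83909548205561*t + 85811686728718*t^2.
Finally e_{43}(P,Q) = 59338225748408 + 1306112493998*t + 33081268425637*t^2.

59338225748408 + 1306112493998*t + 33081268425637*t^2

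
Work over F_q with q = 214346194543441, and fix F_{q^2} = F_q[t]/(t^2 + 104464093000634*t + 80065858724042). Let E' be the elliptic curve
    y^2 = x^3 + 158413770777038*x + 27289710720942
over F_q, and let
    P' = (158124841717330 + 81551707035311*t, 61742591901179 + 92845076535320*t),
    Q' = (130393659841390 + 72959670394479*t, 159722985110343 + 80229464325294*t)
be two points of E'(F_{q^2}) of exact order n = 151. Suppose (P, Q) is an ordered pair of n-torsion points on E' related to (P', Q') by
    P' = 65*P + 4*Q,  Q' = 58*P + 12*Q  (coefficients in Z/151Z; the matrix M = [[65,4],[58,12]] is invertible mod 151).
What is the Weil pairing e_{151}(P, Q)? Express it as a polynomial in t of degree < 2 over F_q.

Under M = [[65,4],[58,12]] in GL_2(Z/151), e_{151}(P',Q') = e_{151}(P,Q)^(65*12-4*58 mod 151).
det(M) mod 151 = 95; its inverse in (Z/151)^* is 62 (check: 95*62 mod 151 = 1).
8-bit Miller (10010111) on E'/F_{214346194543441} with a'=158413770777038, b'=27289710720942: accumulate tangent/chord ratios at Q'+S and P'+S'.
f_P(D_Q)/f_Q(D_P) = 61596661429142 + 114678149679221*t.
Finally e_{151}(P,Q) = 128875291703133 + 127854015610921*t.

128875291703133 + 127854015610921*t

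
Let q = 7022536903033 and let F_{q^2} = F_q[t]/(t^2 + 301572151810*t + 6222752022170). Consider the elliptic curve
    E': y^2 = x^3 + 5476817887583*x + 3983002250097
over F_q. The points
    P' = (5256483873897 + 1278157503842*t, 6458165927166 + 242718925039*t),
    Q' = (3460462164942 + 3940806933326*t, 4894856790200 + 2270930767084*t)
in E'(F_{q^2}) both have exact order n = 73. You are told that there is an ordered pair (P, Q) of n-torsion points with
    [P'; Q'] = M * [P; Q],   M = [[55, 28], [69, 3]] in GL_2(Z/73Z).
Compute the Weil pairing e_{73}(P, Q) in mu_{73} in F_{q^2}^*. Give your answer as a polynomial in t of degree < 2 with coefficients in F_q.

607806863324 + 3345646995380*t

Under M = [[55,28],[69,3]] in GL_2(Z/73), e_{73}(P',Q') = e_{73}(P,Q)^(55*3-28*69 mod 73).
det M = 55*3 - 28*69 = -1767 = 58 (mod 73); 58^{-1} = 34 (mod 73).
n = 73 = (1001001)_2 (7 bits, wt 3); accumulate f_{73,P'}(Q'+S)/f_{73,P'}(S) along the 6-step ladder.
So e_{73}(P',Q') = 2491296592540 + 3994943996317*t.
Raise to 34: e(P,Q) = 607806863324 + 3345646995380*t in mu_{73}.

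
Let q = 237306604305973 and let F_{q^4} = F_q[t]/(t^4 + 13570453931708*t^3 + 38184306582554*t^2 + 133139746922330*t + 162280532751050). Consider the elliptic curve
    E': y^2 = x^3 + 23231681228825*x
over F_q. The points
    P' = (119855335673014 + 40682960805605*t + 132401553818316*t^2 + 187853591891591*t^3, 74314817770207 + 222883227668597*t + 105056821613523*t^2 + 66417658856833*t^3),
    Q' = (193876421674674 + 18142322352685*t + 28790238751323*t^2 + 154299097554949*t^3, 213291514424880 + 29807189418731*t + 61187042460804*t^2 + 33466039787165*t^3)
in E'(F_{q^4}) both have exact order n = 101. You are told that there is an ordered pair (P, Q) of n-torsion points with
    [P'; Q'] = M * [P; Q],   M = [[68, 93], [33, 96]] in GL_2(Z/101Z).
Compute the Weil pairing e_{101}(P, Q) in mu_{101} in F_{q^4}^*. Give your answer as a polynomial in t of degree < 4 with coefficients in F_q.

31124396253214 + 148342098458318*t + 79507305969715*t^2 + 102475273892968*t^3

Alternating bilinearity on E[101] (values in mu_{101} in F_{237306604305973^4}) gives e(P',Q') = e(P,Q)^det(M).
So e_{101}(P,Q) = e_{101}(P',Q')^{97}, since 25*97 = 1 mod 101.
Build f_{101,P'} and f_{101,Q'} via the 7-bit ladder of 101=1100101_2; evaluate at shifted divisors; quotient in F_{237306604305973^4}.
So e_{101}(P',Q') = 103167903378644 + 20931009448634*t + 12864899864186*t^2 + 77848253549687*t^3.
Thus e_{101}(P,Q) = 31124396253214 + 148342098458318*t + 79507305969715*t^2 + 102475273892968*t^3.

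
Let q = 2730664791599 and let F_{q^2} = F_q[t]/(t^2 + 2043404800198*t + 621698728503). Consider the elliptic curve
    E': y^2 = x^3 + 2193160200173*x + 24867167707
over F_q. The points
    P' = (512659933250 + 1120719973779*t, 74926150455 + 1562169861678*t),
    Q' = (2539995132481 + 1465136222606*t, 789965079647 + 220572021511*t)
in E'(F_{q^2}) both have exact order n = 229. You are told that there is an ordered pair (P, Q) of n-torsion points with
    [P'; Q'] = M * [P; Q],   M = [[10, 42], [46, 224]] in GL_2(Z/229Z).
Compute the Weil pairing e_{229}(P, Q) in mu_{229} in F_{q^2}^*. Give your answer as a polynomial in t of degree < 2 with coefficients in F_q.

1878934547331 + 52019644345*t

e_{229}(aP+bQ,cP+dQ) = e_{229}(P,Q)^(ad-bc); with (a,b,c,d)=(10,42,46,224) this gives the det-229 law.
det(M) mod 229 = 79; its inverse in (Z/229)^* is 29 (check: 79*29 mod 229 = 1).
Run Miller on y^2=x^3+2193160200173*x+24867167707 over F_{2730664791599}: ladder 11100101 (8 bits); e = f_P(D_Q)/f_Q(D_P).
Miller gives e_{229}(P',Q') = 1277123514903 + 699609815618*t in F_{2730664791599^2}.
Raise to 29: e(P,Q) = 1878934547331 + 52019644345*t in mu_{229}.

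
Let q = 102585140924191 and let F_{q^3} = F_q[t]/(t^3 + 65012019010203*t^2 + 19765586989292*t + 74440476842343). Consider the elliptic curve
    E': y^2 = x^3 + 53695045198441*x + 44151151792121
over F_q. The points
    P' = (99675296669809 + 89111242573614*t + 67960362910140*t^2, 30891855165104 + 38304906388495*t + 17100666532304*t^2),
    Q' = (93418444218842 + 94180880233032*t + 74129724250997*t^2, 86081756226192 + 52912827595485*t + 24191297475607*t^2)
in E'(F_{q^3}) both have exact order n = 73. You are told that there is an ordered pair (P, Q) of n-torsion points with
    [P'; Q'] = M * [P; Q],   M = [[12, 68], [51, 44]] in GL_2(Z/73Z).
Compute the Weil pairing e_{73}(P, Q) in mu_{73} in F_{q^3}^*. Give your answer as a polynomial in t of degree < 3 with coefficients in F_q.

13783473398688 + 77308366112895*t + 17535173829845*t^2

Since e_{73}(P,P)=e_{73}(Q,Q)=1 and e_{73}(Q,P)=e_{73}(P,Q)^{-1}, expanding e_{73}(12*P + 68*Q,51*P + 44*Q) leaves e(P,Q)^det(M).
Inverting 53 mod 73: 62. Thus e_{73}(P,Q) = e(P',Q')^{62}.
Run Miller on y^2=x^3+53695045198441*x+44151151792121 over F_{102585140924191}: ladder 1001001 (7 bits); e = f_P(D_Q)/f_Q(D_P).
f_P(D_Q)/f_Q(D_P) = 81303362474304 + 94521513369662*t + 66286548346607*t^2.
Thus e_{73}(P,Q) = 13783473398688 + 77308366112895*t + 17535173829845*t^2.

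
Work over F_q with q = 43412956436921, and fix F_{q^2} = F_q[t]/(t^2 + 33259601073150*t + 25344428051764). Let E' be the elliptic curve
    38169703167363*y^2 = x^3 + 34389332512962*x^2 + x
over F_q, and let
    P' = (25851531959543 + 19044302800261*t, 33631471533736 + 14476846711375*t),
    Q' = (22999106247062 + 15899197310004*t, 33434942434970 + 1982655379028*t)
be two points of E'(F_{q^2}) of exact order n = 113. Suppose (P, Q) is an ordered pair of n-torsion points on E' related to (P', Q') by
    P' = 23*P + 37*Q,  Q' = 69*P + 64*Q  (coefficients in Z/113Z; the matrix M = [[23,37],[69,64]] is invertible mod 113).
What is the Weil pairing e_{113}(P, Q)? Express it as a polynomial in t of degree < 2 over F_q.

35421181070667 + 8165740665109*t

Under M = [[23,37],[69,64]] in GL_2(Z/113), e_{113}(P',Q') = e_{113}(P,Q)^(23*64-37*69 mod 113).
23*64 - 37*69 = -1081; reduced mod 113: det = 49, inverse 30.
Montgomery->Weierstrass: x_W = 11350050757750*x+24569551606666, y_W=11350050757750*y on F_{43412956436921}; lands on y^2=x^3+20364688239968*x+38535927455662.
Run Miller on y^2=x^3+20364688239968*x+38535927455662 over F_{43412956436921}: ladder 1110001 (7 bits); e = f_P(D_Q)/f_Q(D_P).
e_{113}(P',Q') = 18157040246830 + 29315147228875*t.
Finally e_{113}(P,Q) = 35421181070667 + 8165740665109*t.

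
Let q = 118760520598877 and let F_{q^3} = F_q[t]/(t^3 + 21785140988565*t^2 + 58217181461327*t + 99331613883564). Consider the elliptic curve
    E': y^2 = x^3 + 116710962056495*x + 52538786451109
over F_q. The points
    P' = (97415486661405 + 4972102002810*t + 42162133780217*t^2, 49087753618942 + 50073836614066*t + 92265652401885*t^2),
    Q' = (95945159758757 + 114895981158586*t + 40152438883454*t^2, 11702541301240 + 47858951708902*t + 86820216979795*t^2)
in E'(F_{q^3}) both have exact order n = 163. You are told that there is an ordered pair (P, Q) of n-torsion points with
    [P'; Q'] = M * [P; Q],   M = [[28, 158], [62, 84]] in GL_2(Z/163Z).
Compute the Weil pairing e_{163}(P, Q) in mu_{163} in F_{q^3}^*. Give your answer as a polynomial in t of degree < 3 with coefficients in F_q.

Since e_{163}(P,P)=e_{163}(Q,Q)=1 and e_{163}(Q,P)=e_{163}(P,Q)^{-1}, expanding e_{163}(28*P + 158*Q,62*P + 84*Q) leaves e(P,Q)^det(M).
Hence e(P,Q) = e(P',Q')^{160} where 160 = 54^{-1} mod 163.
n = 163 = (10100011)_2 (8 bits, wt 4); accumulate f_{163,P'}(Q'+S)/f_{163,P'}(S) along the 7-step ladder.
The quotient is 83495304892417 + 41991641948487*t + 76126112798989*t^2.
Thus e_{163}(P,Q) = 10268910486388 + 3689489058864*t + 43720686213474*t^2.

10268910486388 + 3689489058864*t + 43720686213474*t^2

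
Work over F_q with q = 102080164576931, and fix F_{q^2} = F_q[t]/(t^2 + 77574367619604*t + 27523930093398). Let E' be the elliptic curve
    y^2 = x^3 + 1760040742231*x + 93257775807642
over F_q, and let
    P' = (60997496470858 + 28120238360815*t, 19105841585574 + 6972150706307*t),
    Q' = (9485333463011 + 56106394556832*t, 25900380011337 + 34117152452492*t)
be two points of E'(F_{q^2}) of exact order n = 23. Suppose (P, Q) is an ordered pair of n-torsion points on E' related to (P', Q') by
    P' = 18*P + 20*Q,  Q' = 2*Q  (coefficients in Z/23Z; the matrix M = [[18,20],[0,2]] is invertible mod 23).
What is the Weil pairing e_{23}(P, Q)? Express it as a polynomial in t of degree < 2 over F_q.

The 23-Weil pairing on E[23] over F_{102080164576931} is alternating-bilinear: e_{23}(P',Q') = e_{23}(P,Q)^det(M).
18*2 - 20*0 = 36; reduced mod 23: det = 13, inverse 16.
Run Miller on y^2=x^3+1760040742231*x+93257775807642 over F_{102080164576931}: ladder 10111 (5 bits); e = f_P(D_Q)/f_Q(D_P).
The quotient is 30159844905873 + 62094753937539*t.
(30159844905873 + 62094753937539*t)^{16} mod (102080164576931,f) = 32929501310845 + 81312583100137*t.

32929501310845 + 81312583100137*t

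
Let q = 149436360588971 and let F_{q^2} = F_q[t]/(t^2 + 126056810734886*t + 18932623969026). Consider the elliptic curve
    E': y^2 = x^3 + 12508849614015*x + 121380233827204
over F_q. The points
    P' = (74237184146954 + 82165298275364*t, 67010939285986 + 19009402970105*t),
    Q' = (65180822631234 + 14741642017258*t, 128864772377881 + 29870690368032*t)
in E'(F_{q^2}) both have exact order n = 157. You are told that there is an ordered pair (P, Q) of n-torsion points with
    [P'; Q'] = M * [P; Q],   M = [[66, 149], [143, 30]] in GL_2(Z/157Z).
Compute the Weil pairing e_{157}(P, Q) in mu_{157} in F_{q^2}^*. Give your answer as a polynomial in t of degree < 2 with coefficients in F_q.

Since e_{157}(P,P)=e_{157}(Q,Q)=1 and e_{157}(Q,P)=e_{157}(P,Q)^{-1}, expanding e_{157}(66*P + 149*Q,143*P + 30*Q) leaves e(P,Q)^det(M).
So e_{157}(P,Q) = e_{157}(P',Q')^{49}, since 141*49 = 1 mod 157.
Build f_{157,P'} and f_{157,Q'} via the 8-bit ladder of 157=10011101_2; evaluate at shifted divisors; quotient in F_{149436360588971^2}.
Miller gives e_{157}(P',Q') = 111836400551602 + 142161028985450*t in F_{149436360588971^2}.
Thus e_{157}(P,Q) = 104872523161212 + 51583941523240*t.

104872523161212 + 51583941523240*t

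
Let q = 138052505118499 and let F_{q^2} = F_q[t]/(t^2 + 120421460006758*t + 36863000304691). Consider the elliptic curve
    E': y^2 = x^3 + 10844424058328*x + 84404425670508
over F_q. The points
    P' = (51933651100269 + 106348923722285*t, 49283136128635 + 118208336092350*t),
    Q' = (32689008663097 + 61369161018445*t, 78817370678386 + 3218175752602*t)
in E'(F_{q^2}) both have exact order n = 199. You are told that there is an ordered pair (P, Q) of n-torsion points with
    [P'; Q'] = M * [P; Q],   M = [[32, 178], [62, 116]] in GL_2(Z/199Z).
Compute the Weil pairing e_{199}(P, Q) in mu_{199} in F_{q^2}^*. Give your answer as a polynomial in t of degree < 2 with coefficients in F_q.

32279787334207 + 95191010095187*t

Alternating bilinearity on E[199] (values in mu_{199} in F_{138052505118499^2}) gives e(P',Q') = e(P,Q)^det(M).
32*116 - 178*62 = -7324; reduced mod 199: det = 39, inverse 148.
Double-and-add over 11000111: 8-1 doublings, 5-1 additions; each step l_{T,T}/v_{2T} or l_{T,P'}/v at Q'+S for random S.
e_{199}(P',Q') = 95524089768157 + 74362587391312*t.
Raise to 148: e(P,Q) = 32279787334207 + 95191010095187*t in mu_{199}.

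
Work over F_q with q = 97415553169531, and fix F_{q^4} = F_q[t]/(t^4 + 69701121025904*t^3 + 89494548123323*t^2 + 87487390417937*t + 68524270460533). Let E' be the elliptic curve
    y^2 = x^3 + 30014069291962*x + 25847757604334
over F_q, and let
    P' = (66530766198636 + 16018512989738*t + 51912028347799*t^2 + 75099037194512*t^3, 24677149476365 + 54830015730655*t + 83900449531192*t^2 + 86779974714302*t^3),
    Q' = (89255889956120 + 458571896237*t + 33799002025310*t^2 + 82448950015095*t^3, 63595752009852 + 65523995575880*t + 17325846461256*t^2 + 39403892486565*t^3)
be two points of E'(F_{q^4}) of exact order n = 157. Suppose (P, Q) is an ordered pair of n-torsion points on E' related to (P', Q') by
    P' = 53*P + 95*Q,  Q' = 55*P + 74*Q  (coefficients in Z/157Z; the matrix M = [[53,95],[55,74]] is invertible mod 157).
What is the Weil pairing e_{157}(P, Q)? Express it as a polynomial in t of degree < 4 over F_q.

65940620396640 + 82029372094179*t + 71289237994823*t^2 + 43352402475061*t^3

e_{157}(aP+bQ,cP+dQ) = e_{157}(P,Q)^(ad-bc); with (a,b,c,d)=(53,95,55,74) this gives the det-157 law.
53*74 - 95*55 = -1303; reduced mod 157: det = 110, inverse 10.
Double-and-add over 10011101: 8-1 doublings, 5-1 additions; each step l_{T,T}/v_{2T} or l_{T,P'}/v at Q'+S for random S.
The quotient is 79415225522486 + 80986771517792*t + 65735861666800*t^2 + 18962720089866*t^3.
Hence e(P,Q) = 65940620396640 + 82029372094179*t + 71289237994823*t^2 + 43352402475061*t^3 in F_{97415553169531^4}^*.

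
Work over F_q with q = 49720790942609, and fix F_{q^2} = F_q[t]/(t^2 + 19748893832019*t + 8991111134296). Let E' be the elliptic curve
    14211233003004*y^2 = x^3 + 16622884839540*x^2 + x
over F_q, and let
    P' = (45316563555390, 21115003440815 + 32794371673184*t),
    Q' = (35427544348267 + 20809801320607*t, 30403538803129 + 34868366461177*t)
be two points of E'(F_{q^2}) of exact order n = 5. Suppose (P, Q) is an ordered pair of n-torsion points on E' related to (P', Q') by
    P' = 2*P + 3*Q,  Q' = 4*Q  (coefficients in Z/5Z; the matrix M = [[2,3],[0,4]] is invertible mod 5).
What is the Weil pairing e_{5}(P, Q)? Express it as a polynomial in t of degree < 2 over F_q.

e_{5} is bilinear + alternating on E[5], so e_{5}(2*P + 3*Q, 4*Q) = e_{5}(P,Q)^(2*4-3*0).
Inverting 3 mod 5: 2. Thus e_{5}(P,Q) = e(P',Q')^{2}.
Undo Montgomery via alpha=45890058468085, beta=16698793914163: (a',b')=(23270870312648,0) over F_{49720790942609}.
Double-and-add over 101: 3-1 doublings, 2-1 additions; each step l_{T,T}/v_{2T} or l_{T,P'}/v at Q'+S for random S.
The quotient is 43343352861537 + 10875025959397*t.
Raise to 2: e(P,Q) = 5207943130553 + 28193009786834*t in mu_{5}.

5207943130553 + 28193009786834*t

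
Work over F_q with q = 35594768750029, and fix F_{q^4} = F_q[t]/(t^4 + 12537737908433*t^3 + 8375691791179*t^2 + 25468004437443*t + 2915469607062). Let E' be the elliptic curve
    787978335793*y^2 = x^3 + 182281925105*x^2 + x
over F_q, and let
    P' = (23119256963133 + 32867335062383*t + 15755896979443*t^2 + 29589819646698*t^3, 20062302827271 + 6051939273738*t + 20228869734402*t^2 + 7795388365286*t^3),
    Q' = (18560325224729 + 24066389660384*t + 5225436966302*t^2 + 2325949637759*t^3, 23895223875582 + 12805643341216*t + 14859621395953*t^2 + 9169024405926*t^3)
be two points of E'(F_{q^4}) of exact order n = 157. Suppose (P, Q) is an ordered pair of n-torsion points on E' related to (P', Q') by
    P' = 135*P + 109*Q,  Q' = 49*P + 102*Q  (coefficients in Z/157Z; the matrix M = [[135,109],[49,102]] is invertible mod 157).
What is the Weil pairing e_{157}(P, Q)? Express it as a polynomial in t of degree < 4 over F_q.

8052163831479 + 30060179431405*t + 921229920330*t^2 + 7413706036754*t^3

The 157-Weil pairing on E[157] over F_{35594768750029} is alternating-bilinear: e_{157}(P',Q') = e_{157}(P,Q)^det(M).
Hence e(P,Q) = e(P',Q')^{16} where 16 = 108^{-1} mod 157.
Montgomery->Weierstrass: x_W = 13728661047748*x+28463380492035, y_W=13728661047748*y on F_{35594768750029}; lands on y^2=x^3+9982146290192*x+3430553354575.
Double-and-add over 10011101: 8-1 doublings, 5-1 additions; each step l_{T,T}/v_{2T} or l_{T,P'}/v at Q'+S for random S.
The quotient is 16686835926126 + 3412050805831*t + 27627304190820*t^2 + 15402225901526*t^3.
Hence e(P,Q) = 8052163831479 + 30060179431405*t + 921229920330*t^2 + 7413706036754*t^3 in F_{35594768750029^4}^*.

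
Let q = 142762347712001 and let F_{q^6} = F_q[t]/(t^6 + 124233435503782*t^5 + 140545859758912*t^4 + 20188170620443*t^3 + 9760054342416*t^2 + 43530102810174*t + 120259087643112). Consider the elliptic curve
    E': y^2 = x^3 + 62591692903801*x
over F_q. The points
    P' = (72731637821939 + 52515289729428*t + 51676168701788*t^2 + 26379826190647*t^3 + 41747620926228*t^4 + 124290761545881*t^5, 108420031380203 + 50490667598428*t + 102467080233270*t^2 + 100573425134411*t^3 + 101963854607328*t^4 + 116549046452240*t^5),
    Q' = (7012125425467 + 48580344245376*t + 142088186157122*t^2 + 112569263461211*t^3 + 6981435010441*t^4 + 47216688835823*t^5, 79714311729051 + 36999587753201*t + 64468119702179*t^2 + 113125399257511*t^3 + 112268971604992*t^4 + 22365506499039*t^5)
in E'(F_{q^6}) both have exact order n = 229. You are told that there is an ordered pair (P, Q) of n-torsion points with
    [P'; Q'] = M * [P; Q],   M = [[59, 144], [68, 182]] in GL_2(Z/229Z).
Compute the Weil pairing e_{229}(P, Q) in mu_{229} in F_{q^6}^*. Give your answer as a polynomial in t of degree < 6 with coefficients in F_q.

62390815003947 + 68524009073488*t + 38500082815113*t^2 + 138521115531145*t^3 + 135340804396373*t^4 + 21011238287731*t^5

e_{229}(aP+bQ,cP+dQ) = e_{229}(P,Q)^(ad-bc); with (a,b,c,d)=(59,144,68,182) this gives the det-229 law.
det M = 59*182 - 144*68 = 946 = 30 (mod 229); 30^{-1} = 84 (mod 229).
Run Miller on y^2=x^3+62591692903801*x over F_{142762347712001}: ladder 11100101 (8 bits); e = f_P(D_Q)/f_Q(D_P).
Result: e(P',Q') = 11699298305755 + 11248322884288*t + 20414515400221*t^2 + 76088462670479*t^3 + 124041491800816*t^4 + 12117046212049*t^5.
e_{229}(P,Q) = (11699298305755 + 11248322884288*t + 20414515400221*t^2 + 76088462670479*t^3 + 124041491800816*t^4 + 12117046212049*t^5)^{84} = 62390815003947 + 68524009073488*t + 38500082815113*t^2 + 138521115531145*t^3 + 135340804396373*t^4 + 21011238287731*t^5.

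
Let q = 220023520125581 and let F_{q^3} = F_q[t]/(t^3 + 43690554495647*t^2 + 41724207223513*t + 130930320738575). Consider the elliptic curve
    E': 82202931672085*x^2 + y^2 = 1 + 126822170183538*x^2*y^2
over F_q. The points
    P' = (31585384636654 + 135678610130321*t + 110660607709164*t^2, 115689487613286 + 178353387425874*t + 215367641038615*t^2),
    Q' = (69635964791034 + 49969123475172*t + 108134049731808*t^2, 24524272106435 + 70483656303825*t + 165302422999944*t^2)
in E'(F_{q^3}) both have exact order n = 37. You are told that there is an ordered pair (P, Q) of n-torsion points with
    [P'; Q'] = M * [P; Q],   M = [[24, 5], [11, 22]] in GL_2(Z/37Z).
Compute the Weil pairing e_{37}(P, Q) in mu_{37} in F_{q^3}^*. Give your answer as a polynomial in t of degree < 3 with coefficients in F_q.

e_{37} is bilinear + alternating on E[37], so e_{37}(24*P + 5*Q, 11*P + 22*Q) = e_{37}(P,Q)^(24*22-5*11).
Hence e(P,Q) = e(P',Q')^{23} where 23 = 29^{-1} mod 37.
Edwards->Montgomery: u=(1+y)/(1-y), v=u/x -> 91156949311516v^2=u^3+34244495983634u^2+u; then x_W=43851070403532u+71508103663534: y^2=x^3+182405738931174*x+93545266503001.
n = 37 = (100101)_2 (6 bits, wt 3); accumulate f_{37,P'}(Q'+S)/f_{37,P'}(S) along the 5-step ladder.
The quotient is 178925221854648 + 50460116759388*t + 76709268477657*t^2.
(178925221854648 + 50460116759388*t + 76709268477657*t^2)^{23} mod (220023520125581,f) = 212557061554273 + 144034706431781*t + 4054701922710*t^2.

212557061554273 + 144034706431781*t + 4054701922710*t^2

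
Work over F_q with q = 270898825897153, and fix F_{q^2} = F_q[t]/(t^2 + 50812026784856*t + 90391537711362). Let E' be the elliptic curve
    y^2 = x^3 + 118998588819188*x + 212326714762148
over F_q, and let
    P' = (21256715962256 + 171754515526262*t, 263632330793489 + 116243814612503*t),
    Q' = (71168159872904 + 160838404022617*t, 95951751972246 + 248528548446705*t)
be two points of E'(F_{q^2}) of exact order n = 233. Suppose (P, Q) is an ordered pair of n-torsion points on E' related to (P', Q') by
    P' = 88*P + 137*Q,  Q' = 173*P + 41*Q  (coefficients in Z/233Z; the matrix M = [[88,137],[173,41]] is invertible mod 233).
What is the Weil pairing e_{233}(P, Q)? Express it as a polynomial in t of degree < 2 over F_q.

e_{233}(aP+bQ,cP+dQ) = e_{233}(P,Q)^(ad-bc); with (a,b,c,d)=(88,137,173,41) this gives the det-233 law.
det M = 88*41 - 137*173 = -20093 = 178 (mod 233); 178^{-1} = 72 (mod 233).
Double-and-add over 11101001: 8-1 doublings, 5-1 additions; each step l_{T,T}/v_{2T} or l_{T,P'}/v at Q'+S for random S.
So e_{233}(P',Q') = 233892102927458 + 34518220770432*t.
Thus e_{233}(P,Q) = 203598469100353 + 56274868223962*t.

203598469100353 + 56274868223962*t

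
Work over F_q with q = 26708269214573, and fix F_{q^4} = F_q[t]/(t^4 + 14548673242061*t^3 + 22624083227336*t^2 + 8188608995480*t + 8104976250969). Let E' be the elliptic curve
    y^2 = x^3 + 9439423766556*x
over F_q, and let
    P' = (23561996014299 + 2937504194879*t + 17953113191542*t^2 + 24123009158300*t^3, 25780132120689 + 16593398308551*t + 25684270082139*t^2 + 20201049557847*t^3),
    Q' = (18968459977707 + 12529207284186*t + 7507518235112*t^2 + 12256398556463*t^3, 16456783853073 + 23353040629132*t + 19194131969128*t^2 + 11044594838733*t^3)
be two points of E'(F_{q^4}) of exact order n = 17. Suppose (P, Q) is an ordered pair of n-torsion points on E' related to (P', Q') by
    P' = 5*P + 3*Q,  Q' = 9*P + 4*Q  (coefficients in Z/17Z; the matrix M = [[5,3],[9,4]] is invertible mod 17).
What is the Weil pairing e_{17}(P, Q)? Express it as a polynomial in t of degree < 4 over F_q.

Under M = [[5,3],[9,4]] in GL_2(Z/17), e_{17}(P',Q') = e_{17}(P,Q)^(5*4-3*9 mod 17).
Inverting 10 mod 17: 12. Thus e_{17}(P,Q) = e(P',Q')^{12}.
n = 17 = (10001)_2 (5 bits, wt 2); accumulate f_{17,P'}(Q'+S)/f_{17,P'}(S) along the 4-step ladder.
f_P(D_Q)/f_Q(D_P) = 19662459938369 + 20399309425513*t + 7958113968940*t^2 + 13132362925237*t^3.
e_{17}(P,Q) = (19662459938369 + 20399309425513*t + 7958113968940*t^2 + 13132362925237*t^3)^{12} = 8121654288900 + 22195583931498*t + 19054975831457*t^2 + 15013705346715*t^3.

8121654288900 + 22195583931498*t + 19054975831457*t^2 + 15013705346715*t^3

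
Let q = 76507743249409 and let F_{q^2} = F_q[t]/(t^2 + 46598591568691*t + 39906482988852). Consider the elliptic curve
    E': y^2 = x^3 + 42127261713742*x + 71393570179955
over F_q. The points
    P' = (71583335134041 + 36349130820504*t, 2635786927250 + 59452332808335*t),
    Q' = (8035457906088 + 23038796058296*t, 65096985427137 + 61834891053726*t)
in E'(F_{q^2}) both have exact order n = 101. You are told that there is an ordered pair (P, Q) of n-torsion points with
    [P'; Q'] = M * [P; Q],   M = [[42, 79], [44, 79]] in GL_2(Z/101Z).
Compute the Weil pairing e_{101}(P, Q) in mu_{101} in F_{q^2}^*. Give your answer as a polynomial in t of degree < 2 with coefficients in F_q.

The 101-Weil pairing on E[101] over F_{76507743249409} is alternating-bilinear: e_{101}(P',Q') = e_{101}(P,Q)^det(M).
So e_{101}(P,Q) = e_{101}(P',Q')^{62}, since 44*62 = 1 mod 101.
7-bit Miller (1100101) on E'/F_{76507743249409} with a'=42127261713742, b'=71393570179955: accumulate tangent/chord ratios at Q'+S and P'+S'.
f_P(D_Q)/f_Q(D_P) = 15529948220969 + 27042977621656*t.
Raise to 62: e(P,Q) = 48637346734123 + 2632692784769*t in mu_{101}.

48637346734123 + 2632692784769*t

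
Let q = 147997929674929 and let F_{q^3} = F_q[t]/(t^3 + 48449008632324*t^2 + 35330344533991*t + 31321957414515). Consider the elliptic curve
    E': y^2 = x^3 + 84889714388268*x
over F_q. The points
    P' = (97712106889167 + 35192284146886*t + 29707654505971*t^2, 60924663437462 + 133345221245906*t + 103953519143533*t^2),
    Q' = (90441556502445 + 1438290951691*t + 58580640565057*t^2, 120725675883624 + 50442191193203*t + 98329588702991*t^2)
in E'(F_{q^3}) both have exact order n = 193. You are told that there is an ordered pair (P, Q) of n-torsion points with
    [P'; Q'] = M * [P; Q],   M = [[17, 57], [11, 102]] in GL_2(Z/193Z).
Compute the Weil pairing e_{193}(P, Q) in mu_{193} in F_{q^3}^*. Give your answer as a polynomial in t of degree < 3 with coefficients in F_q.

The 193-Weil pairing on E[193] over F_{147997929674929} is alternating-bilinear: e_{193}(P',Q') = e_{193}(P,Q)^det(M).
Inverting 142 mod 193: 140. Thus e_{193}(P,Q) = e(P',Q')^{140}.
n = 193 = (11000001)_2 (8 bits, wt 3); accumulate f_{193,P'}(Q'+S)/f_{193,P'}(S) along the 7-step ladder.
The quotient is 109433019570203 + 132475243612267*t + 61954217752283*t^2.
e_{193}(P,Q) = (109433019570203 + 132475243612267*t + 61954217752283*t^2)^{140} = 101056867345430 + 36600414920391*t + 123664779973071*t^2.

101056867345430 + 36600414920391*t + 123664779973071*t^2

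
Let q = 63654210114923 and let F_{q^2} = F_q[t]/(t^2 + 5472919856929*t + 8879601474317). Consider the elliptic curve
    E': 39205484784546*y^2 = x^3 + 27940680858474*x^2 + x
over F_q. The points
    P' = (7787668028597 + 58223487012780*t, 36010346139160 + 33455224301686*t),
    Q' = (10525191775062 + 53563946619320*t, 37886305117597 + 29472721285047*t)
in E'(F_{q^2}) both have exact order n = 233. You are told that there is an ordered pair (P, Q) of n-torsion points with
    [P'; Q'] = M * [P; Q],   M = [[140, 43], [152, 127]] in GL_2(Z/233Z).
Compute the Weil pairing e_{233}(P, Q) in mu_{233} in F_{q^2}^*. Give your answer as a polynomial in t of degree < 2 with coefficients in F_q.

Under M = [[140,43],[152,127]] in GL_2(Z/233), e_{233}(P',Q') = e_{233}(P,Q)^(140*127-43*152 mod 233).
Hence e(P,Q) = e(P',Q')^{167} where 167 = 60^{-1} mod 233.
Montgomery->Weierstrass: x_W = 16793865619494*x+44584676461422, y_W=16793865619494*y on F_{63654210114923}; lands on y^2=x^3+18057371414526*x+9350232238264.
Run Miller on y^2=x^3+18057371414526*x+9350232238264 over F_{63654210114923}: ladder 11101001 (8 bits); e = f_P(D_Q)/f_Q(D_P).
Miller gives e_{233}(P',Q') = 7995771493693 + 9063802571987*t in F_{63654210114923^2}.
(7995771493693 + 9063802571987*t)^{167} mod (63654210114923,f) = 56893670452770 + 58680914041987*t.

56893670452770 + 58680914041987*t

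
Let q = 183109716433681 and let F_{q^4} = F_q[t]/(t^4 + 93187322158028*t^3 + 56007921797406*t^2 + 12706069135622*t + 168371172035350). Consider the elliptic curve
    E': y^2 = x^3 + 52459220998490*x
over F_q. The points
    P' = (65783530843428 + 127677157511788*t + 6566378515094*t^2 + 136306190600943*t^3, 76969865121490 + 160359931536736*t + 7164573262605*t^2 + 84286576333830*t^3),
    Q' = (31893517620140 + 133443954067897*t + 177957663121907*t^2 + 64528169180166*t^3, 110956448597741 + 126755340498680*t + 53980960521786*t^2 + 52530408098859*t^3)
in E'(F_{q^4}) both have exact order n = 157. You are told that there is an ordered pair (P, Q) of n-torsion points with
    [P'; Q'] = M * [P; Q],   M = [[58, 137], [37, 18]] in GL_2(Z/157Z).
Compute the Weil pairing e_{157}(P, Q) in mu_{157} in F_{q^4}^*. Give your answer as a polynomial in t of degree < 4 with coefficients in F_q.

51571469647968 + 49446547691319*t + 155157380108984*t^2 + 26525066862399*t^3

Under M = [[58,137],[37,18]] in GL_2(Z/157), e_{157}(P',Q') = e_{157}(P,Q)^(58*18-137*37 mod 157).
So e_{157}(P,Q) = e_{157}(P',Q')^{146}, since 57*146 = 1 mod 157.
Miller loop for e_{157} over F_{183109716433681^4}: bits of 157 = 10011101; 7 double steps + 4 add steps, l/v at each.
e_{157}(P',Q') = 98333191528904 + 142671010484020*t + 48052853556162*t^2 + 161319930059301*t^3.
Thus e_{157}(P,Q) = 51571469647968 + 49446547691319*t + 155157380108984*t^2 + 26525066862399*t^3.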